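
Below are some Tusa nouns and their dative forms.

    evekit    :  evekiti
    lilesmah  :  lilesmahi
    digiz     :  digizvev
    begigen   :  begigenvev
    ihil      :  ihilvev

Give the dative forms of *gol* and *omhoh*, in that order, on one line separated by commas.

golvev, omhohi

The pattern is voicing of the final consonant: -i when the stem ends in a voiceless consonant (*evekit*, *lilesmah*); -vev when the stem ends in a voiced consonant (*digiz*, *begigen*, *ihil*).
Since the final consonant of *gol* is /l/ (voiced), it takes -vev, giving *golvev*.
Since the final consonant of *omhoh* is /h/ (voiceless), it takes -i, giving *omhohi*.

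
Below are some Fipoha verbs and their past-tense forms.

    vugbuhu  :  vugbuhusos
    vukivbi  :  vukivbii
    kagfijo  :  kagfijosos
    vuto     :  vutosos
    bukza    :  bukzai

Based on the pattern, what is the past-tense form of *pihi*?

The alternation tracks the last vowel of the stem — -sos when the last vowel of the stem is a rounded vowel (*vugbuhu*, *kagfijo*, *vuto*); -i when the last vowel of the stem is an unrounded vowel (*vukivbi*, *bukza*).
*pihi* — last vowel /i/ (an unrounded vowel) → -i → *pihii*.

pihii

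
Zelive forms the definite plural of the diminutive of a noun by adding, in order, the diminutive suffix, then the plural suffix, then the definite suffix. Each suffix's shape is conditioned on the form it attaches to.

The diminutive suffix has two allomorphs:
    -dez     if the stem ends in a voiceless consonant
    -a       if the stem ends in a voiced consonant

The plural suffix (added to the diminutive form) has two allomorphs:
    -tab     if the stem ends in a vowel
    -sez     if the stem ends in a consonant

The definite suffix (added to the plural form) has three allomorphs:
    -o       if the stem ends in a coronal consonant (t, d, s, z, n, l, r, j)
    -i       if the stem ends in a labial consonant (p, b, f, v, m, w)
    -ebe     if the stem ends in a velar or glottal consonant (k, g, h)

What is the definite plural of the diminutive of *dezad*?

dezadatabi

Since the final consonant of *dezad* is /d/ (voiced), it takes -a, giving *dezada*.
The diminutive form *dezada* — final sound /a/ (a vowel) → -tab → *dezadatab*.
The final consonant of the plural form *dezadatab* is /b/, which is labial, so the definite suffix is -i, giving *dezadatabi*.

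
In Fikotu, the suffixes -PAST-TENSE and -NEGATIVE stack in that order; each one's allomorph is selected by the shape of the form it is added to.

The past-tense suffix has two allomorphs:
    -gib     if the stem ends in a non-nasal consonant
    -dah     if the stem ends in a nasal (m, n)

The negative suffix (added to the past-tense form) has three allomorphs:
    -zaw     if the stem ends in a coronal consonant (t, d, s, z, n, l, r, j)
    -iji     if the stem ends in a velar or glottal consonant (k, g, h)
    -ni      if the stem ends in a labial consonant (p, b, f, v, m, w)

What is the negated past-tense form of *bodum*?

*bodum* — final consonant /m/ (a nasal) → -dah → *bodumdah*.
The past-tense form *bodumdah*: final consonant = /h/, velar/glottal → -iji → *bodumdahiji*.

bodumdahiji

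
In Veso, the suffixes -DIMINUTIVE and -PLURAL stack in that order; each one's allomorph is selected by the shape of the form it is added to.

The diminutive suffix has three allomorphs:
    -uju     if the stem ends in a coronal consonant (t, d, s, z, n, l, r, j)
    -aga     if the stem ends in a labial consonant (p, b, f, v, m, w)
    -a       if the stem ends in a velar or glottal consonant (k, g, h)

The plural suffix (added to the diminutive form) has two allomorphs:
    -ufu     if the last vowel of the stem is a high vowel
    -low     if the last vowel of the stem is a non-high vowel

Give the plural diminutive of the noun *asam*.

*asam* — final consonant /m/ (labial) → -aga → *asamaga*.
Since the last vowel of the diminutive form *asamaga* is /a/ (a non-high vowel), it takes -low, giving *asamagalow*.

asamagalow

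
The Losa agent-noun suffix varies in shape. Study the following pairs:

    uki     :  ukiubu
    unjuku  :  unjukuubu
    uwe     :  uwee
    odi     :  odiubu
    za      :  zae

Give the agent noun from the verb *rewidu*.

rewiduubu

The pattern is height harmony: -ubu when the last vowel of the stem is a high vowel (*uki*, *unjuku*, *odi*); -e when the last vowel of the stem is a non-high vowel (*uwe*, *za*).
Since the last vowel of *rewidu* is /u/ (a high vowel), it takes -ubu, giving *rewiduubu*.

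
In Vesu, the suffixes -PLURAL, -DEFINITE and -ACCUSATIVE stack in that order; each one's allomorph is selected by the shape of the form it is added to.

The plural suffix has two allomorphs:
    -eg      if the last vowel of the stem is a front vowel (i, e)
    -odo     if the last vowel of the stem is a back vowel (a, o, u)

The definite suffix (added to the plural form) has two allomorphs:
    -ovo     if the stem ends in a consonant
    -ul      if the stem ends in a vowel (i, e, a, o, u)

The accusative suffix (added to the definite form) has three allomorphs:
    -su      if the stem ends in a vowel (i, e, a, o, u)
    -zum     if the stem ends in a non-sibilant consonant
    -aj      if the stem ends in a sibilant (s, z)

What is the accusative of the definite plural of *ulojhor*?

ulojhorodoulzum

*ulojhor*: last vowel = /o/, a back vowel → -odo → *ulojhorodo*.
The final sound of the plural form *ulojhorodo* is /o/, which is a vowel, so the definite suffix is -ul, giving *ulojhorodoul*.
The definite form *ulojhorodoul*: final sound = /l/, a non-sibilant consonant → -zum → *ulojhorodoulzum*.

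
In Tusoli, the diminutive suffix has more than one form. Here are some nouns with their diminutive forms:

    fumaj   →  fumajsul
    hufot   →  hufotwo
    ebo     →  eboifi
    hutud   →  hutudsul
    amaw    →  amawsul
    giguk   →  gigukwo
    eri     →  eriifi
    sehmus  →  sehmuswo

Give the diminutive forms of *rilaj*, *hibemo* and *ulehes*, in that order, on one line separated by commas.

The alternation tracks the final sound of the stem — -wo when the stem ends in a voiceless consonant (*hufot*, *giguk*, *sehmus*); -sul when the stem ends in a voiced consonant (*fumaj*, *hutud*, *amaw*); -ifi when the stem ends in a vowel (*ebo*, *eri*).
*rilaj*: final sound = /j/, a voiced consonant → -sul → *rilajsul*.
*hibemo*: final sound = /o/, a vowel → -ifi → *hibemoifi*.
*ulehes* — final sound /s/ (a voiceless consonant) → -wo → *uleheswo*.

rilajsul, hibemoifi, uleheswo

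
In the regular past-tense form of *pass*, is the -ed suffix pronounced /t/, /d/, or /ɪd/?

The stem *pass* ends in a voiceless consonant other than /t/.
The -ed suffix is realized as /ɪd/ after /t, d/; as /t/ after other voiceless consonants; and as /d/ after other voiced sounds.
So -ed on *pass* is pronounced /t/.

/t/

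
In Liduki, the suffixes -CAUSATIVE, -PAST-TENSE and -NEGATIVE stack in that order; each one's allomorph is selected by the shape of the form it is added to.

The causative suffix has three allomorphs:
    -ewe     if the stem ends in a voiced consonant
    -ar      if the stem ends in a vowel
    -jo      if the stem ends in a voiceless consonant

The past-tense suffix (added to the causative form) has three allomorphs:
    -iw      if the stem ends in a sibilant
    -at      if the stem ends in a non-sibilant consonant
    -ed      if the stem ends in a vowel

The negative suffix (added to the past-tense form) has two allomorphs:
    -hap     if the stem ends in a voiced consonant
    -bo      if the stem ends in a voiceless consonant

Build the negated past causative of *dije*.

Since the final sound of *dije* is /e/ (a vowel), it takes -ar, giving *dijear*.
The causative form *dijear* — final sound /r/ (a non-sibilant consonant) → -at → *dijearat*.
The final consonant of the past-tense form *dijearat* is /t/, which is voiceless, so the negative suffix is -bo, giving *dijearatbo*.

dijearatbo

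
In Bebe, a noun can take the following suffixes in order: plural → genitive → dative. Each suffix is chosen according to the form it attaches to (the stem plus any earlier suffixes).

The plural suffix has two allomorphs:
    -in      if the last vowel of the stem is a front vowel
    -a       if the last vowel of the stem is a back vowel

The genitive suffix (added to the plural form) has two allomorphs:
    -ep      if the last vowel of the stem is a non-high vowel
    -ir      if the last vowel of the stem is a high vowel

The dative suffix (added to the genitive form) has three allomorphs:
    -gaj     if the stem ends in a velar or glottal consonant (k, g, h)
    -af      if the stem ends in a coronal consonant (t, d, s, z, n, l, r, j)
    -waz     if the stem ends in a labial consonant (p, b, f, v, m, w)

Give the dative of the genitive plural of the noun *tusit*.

tusitiniraf

*tusit*: last vowel = /i/, a front vowel → -in → *tusitin*.
Since the last vowel of the plural form *tusitin* is /i/ (a high vowel), it takes -ir, giving *tusitinir*.
The genitive form *tusitinir*: final consonant = /r/, coronal → -af → *tusitiniraf*.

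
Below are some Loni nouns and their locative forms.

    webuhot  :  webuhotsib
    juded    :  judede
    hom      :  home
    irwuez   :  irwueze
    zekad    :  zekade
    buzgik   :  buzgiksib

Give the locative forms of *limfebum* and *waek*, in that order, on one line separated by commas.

limfebume, waeksib

The suffix is conditioned by the final consonant: -sib when the stem ends in a voiceless consonant (*webuhot*, *buzgik*); -e when the stem ends in a voiced consonant (*juded*, *hom*, *irwuez*, *zekad*).
The final consonant of *limfebum* is /m/, which is voiced, so the suffix is -e, giving *limfebume*.
The final consonant of *waek* is /k/, which is voiceless, so the suffix is -sib, giving *waeksib*.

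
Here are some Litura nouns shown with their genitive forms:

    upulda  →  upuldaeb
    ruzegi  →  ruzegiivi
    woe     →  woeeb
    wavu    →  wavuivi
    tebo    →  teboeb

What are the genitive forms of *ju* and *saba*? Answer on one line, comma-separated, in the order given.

juivi, sabaeb

The alternation tracks the last vowel of the stem — -ivi when the last vowel of the stem is a high vowel (*ruzegi*, *wavu*); -eb when the last vowel of the stem is a non-high vowel (*upulda*, *woe*, *tebo*).
Since the last vowel of *ju* is /u/ (a high vowel), it takes -ivi, giving *juivi*.
*saba* — last vowel /a/ (a non-high vowel) → -eb → *sabaeb*.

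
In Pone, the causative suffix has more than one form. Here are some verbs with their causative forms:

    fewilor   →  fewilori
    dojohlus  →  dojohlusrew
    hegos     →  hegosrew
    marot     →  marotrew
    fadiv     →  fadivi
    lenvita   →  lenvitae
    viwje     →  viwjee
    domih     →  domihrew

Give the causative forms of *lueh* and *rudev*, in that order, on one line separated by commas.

luehrew, rudevi

The alternation tracks the final sound of the stem — -rew when the stem ends in a voiceless consonant (*dojohlus*, *hegos*, *marot*, *domih*); -i when the stem ends in a voiced consonant (*fewilor*, *fadiv*); -e when the stem ends in a vowel (*lenvita*, *viwje*).
*lueh* — final sound /h/ (a voiceless consonant) → -rew → *luehrew*.
*rudev* — final sound /v/ (a voiced consonant) → -i → *rudevi*.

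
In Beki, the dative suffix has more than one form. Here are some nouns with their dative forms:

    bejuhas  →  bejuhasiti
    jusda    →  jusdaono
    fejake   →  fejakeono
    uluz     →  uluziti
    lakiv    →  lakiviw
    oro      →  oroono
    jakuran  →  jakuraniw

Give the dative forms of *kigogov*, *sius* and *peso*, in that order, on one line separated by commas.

The suffix is conditioned by the final sound: -iti when the stem ends in a sibilant (*bejuhas*, *uluz*); -iw when the stem ends in a non-sibilant consonant (*lakiv*, *jakuran*); -ono when the stem ends in a vowel (*jusda*, *fejake*, *oro*).
*kigogov* — final sound /v/ (a non-sibilant consonant) → -iw → *kigogoviw*.
*sius*: final sound = /s/, a sibilant → -iti → *siusiti*.
*peso*: final sound = /o/, a vowel → -ono → *pesoono*.

kigogoviw, siusiti, pesoono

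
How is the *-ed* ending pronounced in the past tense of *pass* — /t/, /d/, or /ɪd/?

The stem *pass* ends in a voiceless consonant other than /t/.
The -ed suffix is realized as /ɪd/ after /t, d/; as /t/ after other voiceless consonants; and as /d/ after other voiced sounds.
So -ed on *pass* is pronounced /t/.

/t/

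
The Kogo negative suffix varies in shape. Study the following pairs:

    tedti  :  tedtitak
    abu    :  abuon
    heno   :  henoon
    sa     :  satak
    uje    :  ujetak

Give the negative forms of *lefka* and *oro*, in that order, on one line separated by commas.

lefkatak, oroon

The suffix is conditioned by the last vowel: -on when the last vowel of the stem is a rounded vowel (*abu*, *heno*); -tak when the last vowel of the stem is an unrounded vowel (*tedti*, *sa*, *uje*).
*lefka*: last vowel = /a/, an unrounded vowel → -tak → *lefkatak*.
*oro*: last vowel = /o/, a rounded vowel → -on → *oroon*.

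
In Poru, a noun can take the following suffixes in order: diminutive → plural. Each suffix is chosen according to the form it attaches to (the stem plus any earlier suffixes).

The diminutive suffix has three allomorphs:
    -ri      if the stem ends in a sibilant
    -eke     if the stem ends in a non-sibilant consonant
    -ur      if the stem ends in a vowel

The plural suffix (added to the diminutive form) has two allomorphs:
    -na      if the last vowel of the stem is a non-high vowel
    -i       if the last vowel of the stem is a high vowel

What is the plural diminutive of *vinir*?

The final sound of *vinir* is /r/, which is a non-sibilant consonant, so the diminutive suffix is -eke, giving *vinireke*.
The last vowel of the diminutive form *vinireke* is /e/, which is a non-high vowel, so the plural suffix is -na, giving *vinirekena*.

vinirekena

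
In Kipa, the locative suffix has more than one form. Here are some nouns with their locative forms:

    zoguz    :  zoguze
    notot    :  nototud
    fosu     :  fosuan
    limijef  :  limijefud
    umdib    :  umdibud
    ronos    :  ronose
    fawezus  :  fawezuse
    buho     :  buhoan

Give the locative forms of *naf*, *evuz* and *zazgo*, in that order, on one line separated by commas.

nafud, evuze, zazgoan

The pattern is sibilance of the final sound: -e when the stem ends in a sibilant (*zoguz*, *ronos*, *fawezus*); -ud when the stem ends in a non-sibilant consonant (*notot*, *limijef*, *umdib*); -an when the stem ends in a vowel (*fosu*, *buho*).
Since the final sound of *naf* is /f/ (a non-sibilant consonant), it takes -ud, giving *nafud*.
The final sound of *evuz* is /z/, which is a sibilant, so the suffix is -e, giving *evuze*.
Since the final sound of *zazgo* is /o/ (a vowel), it takes -an, giving *zazgoan*.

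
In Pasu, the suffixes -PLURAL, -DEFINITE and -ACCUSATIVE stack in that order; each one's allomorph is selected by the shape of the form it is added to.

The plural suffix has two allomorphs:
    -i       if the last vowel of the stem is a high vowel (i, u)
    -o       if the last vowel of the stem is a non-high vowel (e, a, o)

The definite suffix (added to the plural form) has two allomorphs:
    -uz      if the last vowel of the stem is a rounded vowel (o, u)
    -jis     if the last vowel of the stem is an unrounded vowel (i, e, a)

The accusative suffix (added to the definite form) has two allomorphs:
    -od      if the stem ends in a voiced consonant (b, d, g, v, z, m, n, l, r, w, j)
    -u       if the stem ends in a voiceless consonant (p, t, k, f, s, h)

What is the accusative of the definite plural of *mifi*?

*mifi* — last vowel /i/ (a high vowel) → -i → *mifii*.
The plural form *mifii*: last vowel = /i/, an unrounded vowel → -jis → *mifiijis*.
The definite form *mifiijis* — final consonant /s/ (voiceless) → -u → *mifiijisu*.

mifiijisu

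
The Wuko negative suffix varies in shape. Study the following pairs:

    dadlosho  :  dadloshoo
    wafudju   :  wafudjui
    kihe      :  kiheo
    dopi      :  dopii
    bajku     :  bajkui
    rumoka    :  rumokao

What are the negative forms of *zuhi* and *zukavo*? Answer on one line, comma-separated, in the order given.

zuhii, zukavoo

Looking at the last vowel of each stem: -i when the last vowel of the stem is a high vowel (*wafudju*, *dopi*, *bajku*); -o when the last vowel of the stem is a non-high vowel (*dadlosho*, *kihe*, *rumoka*).
*zuhi*: last vowel = /i/, a high vowel → -i → *zuhii*.
Since the last vowel of *zukavo* is /o/ (a non-high vowel), it takes -o, giving *zukavoo*.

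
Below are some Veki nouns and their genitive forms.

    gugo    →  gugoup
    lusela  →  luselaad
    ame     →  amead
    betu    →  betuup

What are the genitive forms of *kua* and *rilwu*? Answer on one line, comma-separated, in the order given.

kuaad, rilwuup

Looking at the last vowel of each stem: -up when the last vowel of the stem is a rounded vowel (*gugo*, *betu*); -ad when the last vowel of the stem is an unrounded vowel (*lusela*, *ame*).
*kua*: last vowel = /a/, an unrounded vowel → -ad → *kuaad*.
The last vowel of *rilwu* is /u/, which is a rounded vowel, so the suffix is -up, giving *rilwuup*.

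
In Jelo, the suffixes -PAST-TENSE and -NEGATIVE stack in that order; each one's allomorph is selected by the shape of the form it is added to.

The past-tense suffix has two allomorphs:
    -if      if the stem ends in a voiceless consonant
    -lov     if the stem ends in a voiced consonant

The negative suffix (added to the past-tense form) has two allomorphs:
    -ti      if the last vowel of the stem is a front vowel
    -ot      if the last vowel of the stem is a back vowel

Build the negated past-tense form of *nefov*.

*nefov* — final consonant /v/ (voiced) → -lov → *nefovlov*.
The past-tense form *nefovlov* — last vowel /o/ (a back vowel) → -ot → *nefovlovot*.

nefovlovot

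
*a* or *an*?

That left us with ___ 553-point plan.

a

The indefinite article is chosen by the initial *sound* of the following word, not its spelling.
The number *553* is spoken "five hundred …", beginning with /faɪv/ — a consonant sound.
So the article is *a*: That left us with a 553-point plan.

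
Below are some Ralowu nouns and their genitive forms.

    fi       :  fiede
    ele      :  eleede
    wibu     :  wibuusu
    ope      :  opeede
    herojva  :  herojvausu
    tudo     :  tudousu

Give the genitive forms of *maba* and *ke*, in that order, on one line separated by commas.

mabausu, keede

Looking at the last vowel of each stem: -ede when the last vowel of the stem is a front vowel (*fi*, *ele*, *ope*); -usu when the last vowel of the stem is a back vowel (*wibu*, *herojva*, *tudo*).
*maba*: last vowel = /a/, a back vowel → -usu → *mabausu*.
*ke*: last vowel = /e/, a front vowel → -ede → *keede*.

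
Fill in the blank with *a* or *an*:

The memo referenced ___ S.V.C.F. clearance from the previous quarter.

an

The indefinite article is chosen by the initial *sound* of the following word, not its spelling.
The initialism *S.V.C.F.* is read letter by letter; the first letter, S, is pronounced /ɛs/, which begins with a vowel sound.
So the article is *an*: The memo referenced an S.V.C.F. clearance from the previous quarter.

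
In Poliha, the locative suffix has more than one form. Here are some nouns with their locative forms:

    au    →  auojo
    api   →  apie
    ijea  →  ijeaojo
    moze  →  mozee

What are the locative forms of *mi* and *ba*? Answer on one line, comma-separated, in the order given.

mie, baojo

The suffix is conditioned by the last vowel: -e when the last vowel of the stem is a front vowel (*api*, *moze*); -ojo when the last vowel of the stem is a back vowel (*au*, *ijea*).
The last vowel of *mi* is /i/, which is a front vowel, so the suffix is -e, giving *mie*.
*ba* — last vowel /a/ (a back vowel) → -ojo → *baojo*.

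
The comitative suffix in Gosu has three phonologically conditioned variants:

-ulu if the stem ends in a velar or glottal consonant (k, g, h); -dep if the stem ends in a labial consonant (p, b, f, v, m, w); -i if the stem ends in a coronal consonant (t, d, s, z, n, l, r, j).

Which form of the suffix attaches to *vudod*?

-i

The final consonant of *vudod* is /d/, which is coronal, so the suffix is -i.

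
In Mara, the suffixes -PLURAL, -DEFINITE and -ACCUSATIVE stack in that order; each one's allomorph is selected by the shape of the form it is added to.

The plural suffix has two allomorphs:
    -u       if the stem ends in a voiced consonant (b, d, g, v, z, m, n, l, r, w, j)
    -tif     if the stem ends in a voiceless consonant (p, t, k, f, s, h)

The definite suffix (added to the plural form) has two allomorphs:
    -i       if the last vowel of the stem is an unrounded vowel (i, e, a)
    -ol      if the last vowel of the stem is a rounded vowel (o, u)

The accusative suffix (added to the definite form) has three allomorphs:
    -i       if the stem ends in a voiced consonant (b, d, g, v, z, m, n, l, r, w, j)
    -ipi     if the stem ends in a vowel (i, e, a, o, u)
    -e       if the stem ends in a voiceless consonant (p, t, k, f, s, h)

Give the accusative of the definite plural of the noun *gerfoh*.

gerfohtifiipi

The final consonant of *gerfoh* is /h/, which is voiceless, so the plural suffix is -tif, giving *gerfohtif*.
The plural form *gerfohtif* — last vowel /i/ (an unrounded vowel) → -i → *gerfohtifi*.
Since the final sound of the definite form *gerfohtifi* is /i/ (a vowel), it takes -ipi, giving *gerfohtifiipi*.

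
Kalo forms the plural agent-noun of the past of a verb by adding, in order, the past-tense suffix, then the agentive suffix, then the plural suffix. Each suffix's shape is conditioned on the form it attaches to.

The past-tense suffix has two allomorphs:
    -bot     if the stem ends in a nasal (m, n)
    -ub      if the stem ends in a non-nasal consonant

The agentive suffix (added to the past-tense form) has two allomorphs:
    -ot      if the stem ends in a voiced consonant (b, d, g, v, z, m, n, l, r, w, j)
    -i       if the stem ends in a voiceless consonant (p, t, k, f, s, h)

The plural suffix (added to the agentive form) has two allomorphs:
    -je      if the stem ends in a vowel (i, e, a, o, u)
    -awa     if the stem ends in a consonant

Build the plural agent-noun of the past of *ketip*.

ketipubotawa

*ketip* — final consonant /p/ (non-nasal) → -ub → *ketipub*.
The past-tense form *ketipub*: final consonant = /b/, voiced → -ot → *ketipubot*.
The agentive form *ketipubot*: final sound = /t/, a consonant → -awa → *ketipubotawa*.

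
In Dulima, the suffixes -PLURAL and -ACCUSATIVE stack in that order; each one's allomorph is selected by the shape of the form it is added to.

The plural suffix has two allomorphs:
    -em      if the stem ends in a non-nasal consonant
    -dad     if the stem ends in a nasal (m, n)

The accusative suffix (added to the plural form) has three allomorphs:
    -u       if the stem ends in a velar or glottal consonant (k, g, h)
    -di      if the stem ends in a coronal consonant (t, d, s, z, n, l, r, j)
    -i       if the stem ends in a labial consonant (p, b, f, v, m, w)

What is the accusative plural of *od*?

odemi

The final consonant of *od* is /d/, which is non-nasal, so the plural suffix is -em, giving *odem*.
The plural form *odem*: final consonant = /m/, labial → -i → *odemi*.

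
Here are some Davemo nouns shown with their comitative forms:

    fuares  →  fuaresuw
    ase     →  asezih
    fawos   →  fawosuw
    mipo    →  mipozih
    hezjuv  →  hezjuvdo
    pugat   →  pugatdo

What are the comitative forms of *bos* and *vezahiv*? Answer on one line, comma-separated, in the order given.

bosuw, vezahivdo

The pattern is sibilance of the final sound: -uw when the stem ends in a sibilant (*fuares*, *fawos*); -do when the stem ends in a non-sibilant consonant (*hezjuv*, *pugat*); -zih when the stem ends in a vowel (*ase*, *mipo*).
*bos*: final sound = /s/, a sibilant → -uw → *bosuw*.
*vezahiv*: final sound = /v/, a non-sibilant consonant → -do → *vezahivdo*.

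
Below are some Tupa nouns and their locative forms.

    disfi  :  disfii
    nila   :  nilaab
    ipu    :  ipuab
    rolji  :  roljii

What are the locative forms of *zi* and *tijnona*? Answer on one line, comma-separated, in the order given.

The pattern is front/back vowel harmony: -i when the last vowel of the stem is a front vowel (*disfi*, *rolji*); -ab when the last vowel of the stem is a back vowel (*nila*, *ipu*).
*zi*: last vowel = /i/, a front vowel → -i → *zii*.
*tijnona* — last vowel /a/ (a back vowel) → -ab → *tijnonaab*.

zii, tijnonaab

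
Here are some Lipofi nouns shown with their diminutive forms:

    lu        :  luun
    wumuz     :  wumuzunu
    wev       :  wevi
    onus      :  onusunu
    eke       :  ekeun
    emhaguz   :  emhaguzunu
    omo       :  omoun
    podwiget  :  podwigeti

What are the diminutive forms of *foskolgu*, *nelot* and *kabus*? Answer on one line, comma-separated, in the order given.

Looking at the final sound of each stem: -unu when the stem ends in a sibilant (*wumuz*, *onus*, *emhaguz*); -i when the stem ends in a non-sibilant consonant (*wev*, *podwiget*); -un when the stem ends in a vowel (*lu*, *eke*, *omo*).
Since the final sound of *foskolgu* is /u/ (a vowel), it takes -un, giving *foskolguun*.
*nelot*: final sound = /t/, a non-sibilant consonant → -i → *neloti*.
*kabus* — final sound /s/ (a sibilant) → -unu → *kabusunu*.

foskolguun, neloti, kabusunu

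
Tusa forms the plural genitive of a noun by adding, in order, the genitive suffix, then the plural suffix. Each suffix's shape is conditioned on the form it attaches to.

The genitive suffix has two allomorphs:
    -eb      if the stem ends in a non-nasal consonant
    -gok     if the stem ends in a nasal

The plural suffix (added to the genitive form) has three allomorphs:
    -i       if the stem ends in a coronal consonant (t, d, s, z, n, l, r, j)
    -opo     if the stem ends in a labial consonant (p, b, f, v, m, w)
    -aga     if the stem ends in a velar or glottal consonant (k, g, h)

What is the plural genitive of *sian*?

The final consonant of *sian* is /n/, which is a nasal, so the genitive suffix is -gok, giving *siangok*.
Since the final consonant of the genitive form *siangok* is /k/ (velar/glottal), it takes -aga, giving *siangokaga*.

siangokaga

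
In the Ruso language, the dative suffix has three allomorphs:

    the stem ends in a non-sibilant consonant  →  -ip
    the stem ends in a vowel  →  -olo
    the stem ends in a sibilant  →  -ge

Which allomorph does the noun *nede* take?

-olo

*nede* — final sound /e/ (a vowel) → -olo.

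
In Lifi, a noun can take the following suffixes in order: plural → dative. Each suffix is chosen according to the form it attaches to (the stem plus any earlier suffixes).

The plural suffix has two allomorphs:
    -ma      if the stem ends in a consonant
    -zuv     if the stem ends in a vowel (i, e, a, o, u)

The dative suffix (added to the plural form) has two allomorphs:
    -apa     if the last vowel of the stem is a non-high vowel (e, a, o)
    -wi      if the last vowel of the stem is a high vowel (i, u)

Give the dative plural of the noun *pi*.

pizuvwi

The final sound of *pi* is /i/, which is a vowel, so the plural suffix is -zuv, giving *pizuv*.
Since the last vowel of the plural form *pizuv* is /u/ (a high vowel), it takes -wi, giving *pizuvwi*.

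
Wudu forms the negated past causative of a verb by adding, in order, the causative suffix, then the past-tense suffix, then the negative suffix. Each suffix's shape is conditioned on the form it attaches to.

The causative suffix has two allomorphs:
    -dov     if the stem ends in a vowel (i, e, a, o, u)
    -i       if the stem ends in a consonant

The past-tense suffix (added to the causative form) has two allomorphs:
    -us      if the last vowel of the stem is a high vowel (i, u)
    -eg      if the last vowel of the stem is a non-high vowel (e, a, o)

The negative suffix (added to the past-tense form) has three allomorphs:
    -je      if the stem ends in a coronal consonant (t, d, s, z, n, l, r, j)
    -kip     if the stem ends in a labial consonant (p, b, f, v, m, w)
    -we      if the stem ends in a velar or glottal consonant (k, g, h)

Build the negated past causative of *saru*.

sarudovegwe

*saru* — final sound /u/ (a vowel) → -dov → *sarudov*.
The causative form *sarudov*: last vowel = /o/, a non-high vowel → -eg → *sarudoveg*.
The final consonant of the past-tense form *sarudoveg* is /g/, which is velar/glottal, so the negative suffix is -we, giving *sarudovegwe*.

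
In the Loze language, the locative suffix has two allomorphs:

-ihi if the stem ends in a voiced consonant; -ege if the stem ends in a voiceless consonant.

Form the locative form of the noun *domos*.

domosege

*domos* — final consonant /s/ (voiceless) → -ege → *domosege*.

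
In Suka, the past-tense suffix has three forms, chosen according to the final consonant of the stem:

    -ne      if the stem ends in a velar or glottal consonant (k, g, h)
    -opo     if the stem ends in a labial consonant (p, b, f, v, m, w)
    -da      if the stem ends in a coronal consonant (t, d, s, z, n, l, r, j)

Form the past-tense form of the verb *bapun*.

*bapun* — final consonant /n/ (coronal) → -da → *bapunda*.

bapunda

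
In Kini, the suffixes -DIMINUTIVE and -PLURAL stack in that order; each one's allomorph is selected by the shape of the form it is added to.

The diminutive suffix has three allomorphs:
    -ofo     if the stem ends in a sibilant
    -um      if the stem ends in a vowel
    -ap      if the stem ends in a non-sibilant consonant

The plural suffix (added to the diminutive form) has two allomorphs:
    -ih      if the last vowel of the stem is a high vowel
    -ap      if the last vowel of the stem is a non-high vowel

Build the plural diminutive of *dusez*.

dusezofoap

*dusez* — final sound /z/ (a sibilant) → -ofo → *dusezofo*.
The last vowel of the diminutive form *dusezofo* is /o/, which is a non-high vowel, so the plural suffix is -ap, giving *dusezofoap*.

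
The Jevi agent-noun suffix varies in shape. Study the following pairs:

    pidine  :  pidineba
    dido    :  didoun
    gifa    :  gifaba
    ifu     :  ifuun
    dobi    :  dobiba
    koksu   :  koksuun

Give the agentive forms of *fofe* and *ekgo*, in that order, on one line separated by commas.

The pattern is rounding harmony: -un when the last vowel of the stem is a rounded vowel (*dido*, *ifu*, *koksu*); -ba when the last vowel of the stem is an unrounded vowel (*pidine*, *gifa*, *dobi*).
Since the last vowel of *fofe* is /e/ (an unrounded vowel), it takes -ba, giving *fofeba*.
*ekgo* — last vowel /o/ (a rounded vowel) → -un → *ekgoun*.

fofeba, ekgoun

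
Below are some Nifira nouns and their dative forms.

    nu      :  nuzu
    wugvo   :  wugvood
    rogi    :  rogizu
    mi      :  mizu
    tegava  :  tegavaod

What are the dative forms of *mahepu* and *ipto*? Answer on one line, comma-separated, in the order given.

mahepuzu, iptood

The pattern is height harmony: -zu when the last vowel of the stem is a high vowel (*nu*, *rogi*, *mi*); -od when the last vowel of the stem is a non-high vowel (*wugvo*, *tegava*).
*mahepu*: last vowel = /u/, a high vowel → -zu → *mahepuzu*.
The last vowel of *ipto* is /o/, which is a non-high vowel, so the suffix is -od, giving *iptood*.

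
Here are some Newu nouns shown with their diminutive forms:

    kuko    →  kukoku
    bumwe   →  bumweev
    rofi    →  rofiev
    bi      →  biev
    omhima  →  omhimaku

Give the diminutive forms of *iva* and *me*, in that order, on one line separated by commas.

ivaku, meev

The suffix is conditioned by the last vowel: -ev when the last vowel of the stem is a front vowel (*bumwe*, *rofi*, *bi*); -ku when the last vowel of the stem is a back vowel (*kuko*, *omhima*).
The last vowel of *iva* is /a/, which is a back vowel, so the suffix is -ku, giving *ivaku*.
The last vowel of *me* is /e/, which is a front vowel, so the suffix is -ev, giving *meev*.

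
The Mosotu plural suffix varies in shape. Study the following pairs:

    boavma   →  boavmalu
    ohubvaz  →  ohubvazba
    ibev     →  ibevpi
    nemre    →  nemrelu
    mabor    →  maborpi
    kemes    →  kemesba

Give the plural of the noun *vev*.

The suffix is conditioned by the final sound: -ba when the stem ends in a sibilant (*ohubvaz*, *kemes*); -pi when the stem ends in a non-sibilant consonant (*ibev*, *mabor*); -lu when the stem ends in a vowel (*boavma*, *nemre*).
Since the final sound of *vev* is /v/ (a non-sibilant consonant), it takes -pi, giving *vevpi*.

vevpi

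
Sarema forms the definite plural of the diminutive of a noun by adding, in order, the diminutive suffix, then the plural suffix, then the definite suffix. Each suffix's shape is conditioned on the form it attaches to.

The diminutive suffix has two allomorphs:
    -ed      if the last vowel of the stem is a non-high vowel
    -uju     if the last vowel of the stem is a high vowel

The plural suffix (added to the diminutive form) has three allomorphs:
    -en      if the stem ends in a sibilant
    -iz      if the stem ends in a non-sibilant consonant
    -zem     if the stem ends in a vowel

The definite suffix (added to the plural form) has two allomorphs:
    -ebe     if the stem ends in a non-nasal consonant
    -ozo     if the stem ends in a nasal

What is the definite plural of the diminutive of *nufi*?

nufiujuzemozo

Since the last vowel of *nufi* is /i/ (a high vowel), it takes -uju, giving *nufiuju*.
The diminutive form *nufiuju* — final sound /u/ (a vowel) → -zem → *nufiujuzem*.
The plural form *nufiujuzem* — final consonant /m/ (a nasal) → -ozo → *nufiujuzemozo*.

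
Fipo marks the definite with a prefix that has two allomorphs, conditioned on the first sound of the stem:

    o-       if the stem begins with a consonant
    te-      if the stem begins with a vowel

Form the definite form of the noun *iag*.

*iag* — first sound /i/ (a vowel) → te- → *teiag*.

teiag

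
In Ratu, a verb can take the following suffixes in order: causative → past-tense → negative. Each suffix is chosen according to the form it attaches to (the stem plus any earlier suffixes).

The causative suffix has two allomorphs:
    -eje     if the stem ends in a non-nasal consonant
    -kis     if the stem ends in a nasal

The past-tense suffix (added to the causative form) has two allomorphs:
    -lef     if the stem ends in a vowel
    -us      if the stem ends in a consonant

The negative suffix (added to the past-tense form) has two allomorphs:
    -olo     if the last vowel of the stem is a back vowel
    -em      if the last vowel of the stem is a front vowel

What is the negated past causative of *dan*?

The final consonant of *dan* is /n/, which is a nasal, so the causative suffix is -kis, giving *dankis*.
The causative form *dankis* — final sound /s/ (a consonant) → -us → *dankisus*.
The last vowel of the past-tense form *dankisus* is /u/, which is a back vowel, so the negative suffix is -olo, giving *dankisusolo*.

dankisusolo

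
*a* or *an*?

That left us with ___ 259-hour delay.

a

The indefinite article is chosen by the initial *sound* of the following word, not its spelling.
The number *259* is spoken "two hundred …", beginning with /tuː/ — a consonant sound.
So the article is *a*: That left us with a 259-hour delay.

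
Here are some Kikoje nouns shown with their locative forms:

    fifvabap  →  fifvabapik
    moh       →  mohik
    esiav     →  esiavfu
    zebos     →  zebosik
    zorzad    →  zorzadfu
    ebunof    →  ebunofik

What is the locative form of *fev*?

The alternation tracks the final consonant of the stem — -ik when the stem ends in a voiceless consonant (*fifvabap*, *moh*, *zebos*, *ebunof*); -fu when the stem ends in a voiced consonant (*esiav*, *zorzad*).
The final consonant of *fev* is /v/, which is voiced, so the suffix is -fu, giving *fevfu*.

fevfu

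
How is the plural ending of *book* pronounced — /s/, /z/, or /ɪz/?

The stem *book* ends in a voiceless non-sibilant consonant.
The plural suffix surfaces as /ɪz/ after sibilants, /s/ after other voiceless consonants, and /z/ after other voiced sounds.
So the plural -s on *book* is pronounced /s/.

/s/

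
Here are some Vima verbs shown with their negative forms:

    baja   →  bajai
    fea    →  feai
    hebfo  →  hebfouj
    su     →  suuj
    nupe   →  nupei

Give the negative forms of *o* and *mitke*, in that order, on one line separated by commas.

ouj, mitkei

The suffix is conditioned by the last vowel: -uj when the last vowel of the stem is a rounded vowel (*hebfo*, *su*); -i when the last vowel of the stem is an unrounded vowel (*baja*, *fea*, *nupe*).
The last vowel of *o* is /o/, which is a rounded vowel, so the suffix is -uj, giving *ouj*.
The last vowel of *mitke* is /e/, which is an unrounded vowel, so the suffix is -i, giving *mitkei*.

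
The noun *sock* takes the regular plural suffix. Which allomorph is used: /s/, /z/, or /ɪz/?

The stem *sock* ends in a voiceless non-sibilant consonant.
The plural suffix surfaces as /ɪz/ after sibilants, /s/ after other voiceless consonants, and /z/ after other voiced sounds.
So the plural -s on *sock* is pronounced /s/.

/s/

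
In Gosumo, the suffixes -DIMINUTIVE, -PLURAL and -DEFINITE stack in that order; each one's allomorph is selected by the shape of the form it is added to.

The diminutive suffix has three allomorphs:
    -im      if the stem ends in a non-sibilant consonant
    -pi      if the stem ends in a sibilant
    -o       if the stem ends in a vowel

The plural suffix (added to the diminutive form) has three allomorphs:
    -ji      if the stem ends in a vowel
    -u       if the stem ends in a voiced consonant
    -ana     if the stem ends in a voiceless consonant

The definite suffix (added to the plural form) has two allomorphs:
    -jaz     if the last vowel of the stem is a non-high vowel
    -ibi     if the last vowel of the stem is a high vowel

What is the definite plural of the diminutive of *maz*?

*maz*: final sound = /z/, a sibilant → -pi → *mazpi*.
Since the final sound of the diminutive form *mazpi* is /i/ (a vowel), it takes -ji, giving *mazpiji*.
The plural form *mazpiji* — last vowel /i/ (a high vowel) → -ibi → *mazpijiibi*.

mazpijiibi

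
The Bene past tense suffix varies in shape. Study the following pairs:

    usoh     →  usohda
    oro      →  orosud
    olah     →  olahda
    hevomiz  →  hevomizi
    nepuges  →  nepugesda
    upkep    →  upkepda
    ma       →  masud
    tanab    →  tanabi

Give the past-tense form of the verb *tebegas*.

tebegasda

The alternation tracks the final sound of the stem — -da when the stem ends in a voiceless consonant (*usoh*, *olah*, *nepuges*, *upkep*); -i when the stem ends in a voiced consonant (*hevomiz*, *tanab*); -sud when the stem ends in a vowel (*oro*, *ma*).
The final sound of *tebegas* is /s/, which is a voiceless consonant, so the suffix is -da, giving *tebegasda*.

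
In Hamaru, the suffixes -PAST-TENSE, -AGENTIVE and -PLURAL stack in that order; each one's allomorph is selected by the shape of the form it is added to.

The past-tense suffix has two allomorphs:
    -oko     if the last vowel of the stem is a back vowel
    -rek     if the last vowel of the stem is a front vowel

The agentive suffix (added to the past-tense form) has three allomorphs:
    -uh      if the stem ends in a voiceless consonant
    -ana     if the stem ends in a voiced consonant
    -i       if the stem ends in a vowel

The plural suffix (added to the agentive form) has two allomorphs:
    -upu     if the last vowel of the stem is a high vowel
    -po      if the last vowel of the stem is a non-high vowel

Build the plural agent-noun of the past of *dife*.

diferekuhupu

*dife* — last vowel /e/ (a front vowel) → -rek → *diferek*.
The past-tense form *diferek*: final sound = /k/, a voiceless consonant → -uh → *diferekuh*.
The agentive form *diferekuh*: last vowel = /u/, a high vowel → -upu → *diferekuhupu*.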